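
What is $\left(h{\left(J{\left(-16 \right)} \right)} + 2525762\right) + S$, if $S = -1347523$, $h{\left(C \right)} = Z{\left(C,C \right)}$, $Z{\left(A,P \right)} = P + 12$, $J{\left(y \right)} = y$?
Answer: $1178235$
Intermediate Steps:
$Z{\left(A,P \right)} = 12 + P$
$h{\left(C \right)} = 12 + C$
$\left(h{\left(J{\left(-16 \right)} \right)} + 2525762\right) + S = \left(\left(12 - 16\right) + 2525762\right) - 1347523 = \left(-4 + 2525762\right) - 1347523 = 2525758 - 1347523 = 1178235$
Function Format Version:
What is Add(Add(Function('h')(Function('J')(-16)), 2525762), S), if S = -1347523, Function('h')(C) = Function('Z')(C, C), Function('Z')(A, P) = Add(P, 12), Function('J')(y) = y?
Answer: 1178235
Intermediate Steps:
Function('Z')(A, P) = Add(12, P)
Function('h')(C) = Add(12, C)
Add(Add(Function('h')(Function('J')(-16)), 2525762), S) = Add(Add(Add(12, -16), 2525762), -1347523) = Add(Add(-4, 2525762), -1347523) = Add(2525758, -1347523) = 1178235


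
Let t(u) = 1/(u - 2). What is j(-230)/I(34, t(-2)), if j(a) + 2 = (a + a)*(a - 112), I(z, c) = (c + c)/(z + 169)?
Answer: -63871108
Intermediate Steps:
t(u) = 1/(-2 + u)
I(z, c) = 2*c/(169 + z) (I(z, c) = (2*c)/(169 + z) = 2*c/(169 + z))
j(a) = -2 + 2*a*(-112 + a) (j(a) = -2 + (a + a)*(a - 112) = -2 + (2*a)*(-112 + a) = -2 + 2*a*(-112 + a))
j(-230)/I(34, t(-2)) = (-2 - 224*(-230) + 2*(-230)²)/((2/((-2 - 2)*(169 + 34)))) = (-2 + 51520 + 2*52900)/((2/(-4*203))) = (-2 + 51520 + 105800)/((2*(-¼)*(1/203))) = 157318/(-1/406) = 157318*(-406) = -63871108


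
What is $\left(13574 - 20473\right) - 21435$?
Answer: $-28334$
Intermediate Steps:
$\left(13574 - 20473\right) - 21435 = -6899 - 21435 = -28334$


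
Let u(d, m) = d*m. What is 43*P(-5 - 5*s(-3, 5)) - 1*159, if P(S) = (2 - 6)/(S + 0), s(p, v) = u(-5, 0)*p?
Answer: -623/5 ≈ -124.60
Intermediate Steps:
s(p, v) = 0 (s(p, v) = (-5*0)*p = 0*p = 0)
P(S) = -4/S
43*P(-5 - 5*s(-3, 5)) - 1*159 = 43*(-4/(-5 - 5*0)) - 1*159 = 43*(-4/(-5 + 0)) - 159 = 43*(-4/(-5)) - 159 = 43*(-4*(-1/5)) - 159 = 43*(4/5) - 159 = 172/5 - 159 = -623/5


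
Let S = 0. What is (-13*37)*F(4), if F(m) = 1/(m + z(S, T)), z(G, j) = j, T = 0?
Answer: -481/4 ≈ -120.25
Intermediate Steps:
F(m) = 1/m (F(m) = 1/(m + 0) = 1/m)
(-13*37)*F(4) = -13*37/4 = -481*1/4 = -481/4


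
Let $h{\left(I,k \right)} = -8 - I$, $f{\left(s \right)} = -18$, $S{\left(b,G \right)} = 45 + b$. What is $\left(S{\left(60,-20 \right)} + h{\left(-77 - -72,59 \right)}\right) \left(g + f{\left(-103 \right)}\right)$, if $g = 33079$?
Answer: $3372222$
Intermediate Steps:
$\left(S{\left(60,-20 \right)} + h{\left(-77 - -72,59 \right)}\right) \left(g + f{\left(-103 \right)}\right) = \left(\left(45 + 60\right) - \left(-69 + 72\right)\right) \left(33079 - 18\right) = \left(105 - 3\right) 33061 = 102 \cdot 33061 = 3372222$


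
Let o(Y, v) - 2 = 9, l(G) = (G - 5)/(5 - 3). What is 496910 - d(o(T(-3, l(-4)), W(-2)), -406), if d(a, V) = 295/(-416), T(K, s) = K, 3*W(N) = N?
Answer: 206714855/416 ≈ 4.9691e+5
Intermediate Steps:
W(N) = N/3
l(G) = -5/2 + G/2 (l(G) = (-5 + G)/2 = (-5 + G)*(½) = -5/2 + G/2)
o(Y, v) = 11 (o(Y, v) = 2 + 9 = 11)
d(a, V) = -295/416 (d(a, V) = 295*(-1/416) = -295/416)
496910 - d(o(T(-3, l(-4)), W(-2)), -406) = 496910 - 1*(-295/416) = 496910 + 295/416 = 206714855/416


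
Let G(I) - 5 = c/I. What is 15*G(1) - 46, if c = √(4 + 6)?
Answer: 29 + 15*√10 ≈ 76.434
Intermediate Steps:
c = √10 ≈ 3.1623
G(I) = 5 + √10/I
15*G(1) - 46 = 15*(5 + √10/1) - 46 = 15*(5 + √10*1) - 46 = 15*(5 + √10) - 46 = (75 + 15*√10) - 46 = 29 + 15*√10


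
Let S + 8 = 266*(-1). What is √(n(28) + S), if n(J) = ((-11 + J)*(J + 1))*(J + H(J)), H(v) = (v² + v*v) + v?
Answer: √800358 ≈ 894.63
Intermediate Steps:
S = -274 (S = -8 + 266*(-1) = -8 - 266 = -274)
H(v) = v + 2*v² (H(v) = (v² + v²) + v = 2*v² + v = v + 2*v²)
n(J) = (1 + J)*(-11 + J)*(J + J*(1 + 2*J)) (n(J) = ((-11 + J)*(J + 1))*(J + J*(1 + 2*J)) = ((-11 + J)*(1 + J))*(J + J*(1 + 2*J)) = ((1 + J)*(-11 + J))*(J + J*(1 + 2*J)) = (1 + J)*(-11 + J)*(J + J*(1 + 2*J)))
√(n(28) + S) = √(2*28*(-11 + 28³ - 21*28 - 9*28²) - 274) = √(2*28*(-11 + 21952 - 588 - 9*784) - 274) = √(2*28*(-11 + 21952 - 588 - 7056) - 274) = √(2*28*14297 - 274) = √(800632 - 274) = √800358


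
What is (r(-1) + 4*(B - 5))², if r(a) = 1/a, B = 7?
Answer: 49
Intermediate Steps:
(r(-1) + 4*(B - 5))² = (1/(-1) + 4*(7 - 5))² = (-1 + 4*2)² = (-1 + 8)² = 7² = 49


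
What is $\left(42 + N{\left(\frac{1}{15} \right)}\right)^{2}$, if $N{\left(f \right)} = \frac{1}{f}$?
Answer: $3249$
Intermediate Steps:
$\left(42 + N{\left(\frac{1}{15} \right)}\right)^{2} = \left(42 + \frac{1}{\frac{1}{15}}\right)^{2} = \left(42 + 15\right)^{2} = 57^{2} = 3249$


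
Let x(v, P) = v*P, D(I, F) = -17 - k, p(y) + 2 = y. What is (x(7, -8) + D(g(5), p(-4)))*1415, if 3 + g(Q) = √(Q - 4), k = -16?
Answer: -80655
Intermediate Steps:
p(y) = -2 + y
g(Q) = -3 + √(-4 + Q) (g(Q) = -3 + √(Q - 4) = -3 + √(-4 + Q))
D(I, F) = -1 (D(I, F) = -17 - 1*(-16) = -17 + 16 = -1)
x(v, P) = P*v
(x(7, -8) + D(g(5), p(-4)))*1415 = (-8*7 - 1)*1415 = (-56 - 1)*1415 = -57*1415 = -80655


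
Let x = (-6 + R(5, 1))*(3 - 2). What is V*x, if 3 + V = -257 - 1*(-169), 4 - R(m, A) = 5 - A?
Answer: 546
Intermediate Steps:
R(m, A) = -1 + A (R(m, A) = 4 - (5 - A) = 4 + (-5 + A) = -1 + A)
x = -6 (x = (-6 + (-1 + 1))*(3 - 2) = (-6 + 0)*1 = -6*1 = -6)
V = -91 (V = -3 + (-257 - 1*(-169)) = -3 + (-257 + 169) = -3 - 88 = -91)
V*x = -91*(-6) = 546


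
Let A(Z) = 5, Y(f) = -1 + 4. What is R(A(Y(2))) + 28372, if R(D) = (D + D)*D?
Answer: 28422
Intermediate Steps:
Y(f) = 3
R(D) = 2*D**2 (R(D) = (2*D)*D = 2*D**2)
R(A(Y(2))) + 28372 = 2*5**2 + 28372 = 2*25 + 28372 = 50 + 28372 = 28422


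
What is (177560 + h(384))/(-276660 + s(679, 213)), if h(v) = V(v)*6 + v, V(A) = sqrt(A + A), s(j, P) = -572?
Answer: -22243/34654 - 6*sqrt(3)/17327 ≈ -0.64246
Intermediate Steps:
V(A) = sqrt(2)*sqrt(A) (V(A) = sqrt(2*A) = sqrt(2)*sqrt(A))
h(v) = v + 6*sqrt(2)*sqrt(v) (h(v) = (sqrt(2)*sqrt(v))*6 + v = 6*sqrt(2)*sqrt(v) + v = v + 6*sqrt(2)*sqrt(v))
(177560 + h(384))/(-276660 + s(679, 213)) = (177560 + (384 + 6*sqrt(2)*sqrt(384)))/(-276660 - 572) = (177560 + (384 + 6*sqrt(2)*(8*sqrt(6))))/(-277232) = (177560 + (384 + 96*sqrt(3)))*(-1/277232) = (177944 + 96*sqrt(3))*(-1/277232) = -22243/34654 - 6*sqrt(3)/17327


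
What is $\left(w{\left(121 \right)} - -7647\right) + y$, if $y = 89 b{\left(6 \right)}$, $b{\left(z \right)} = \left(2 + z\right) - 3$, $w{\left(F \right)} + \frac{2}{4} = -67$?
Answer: $\frac{16049}{2} \approx 8024.5$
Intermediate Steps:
$w{\left(F \right)} = - \frac{135}{2}$ ($w{\left(F \right)} = - \frac{1}{2} - 67 = - \frac{135}{2}$)
$b{\left(z \right)} = -1 + z$
$y = 445$ ($y = 89 \left(-1 + 6\right) = 89 \cdot 5 = 445$)
$\left(w{\left(121 \right)} - -7647\right) + y = \left(- \frac{135}{2} - -7647\right) + 445 = \left(- \frac{135}{2} + 7647\right) + 445 = \frac{15159}{2} + 445 = \frac{16049}{2}$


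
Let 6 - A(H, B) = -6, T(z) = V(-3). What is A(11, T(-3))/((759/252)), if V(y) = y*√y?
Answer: 1008/253 ≈ 3.9842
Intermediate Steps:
V(y) = y^(3/2)
T(z) = -3*I*√3 (T(z) = (-3)^(3/2) = -3*I*√3)
A(H, B) = 12 (A(H, B) = 6 - 1*(-6) = 6 + 6 = 12)
A(11, T(-3))/((759/252)) = 12/((759/252)) = 12/((759*(1/252))) = 12/(253/84) = 12*(84/253) = 1008/253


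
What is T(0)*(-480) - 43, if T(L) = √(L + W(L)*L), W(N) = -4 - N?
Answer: -43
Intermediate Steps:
T(L) = √(L + L*(-4 - L)) (T(L) = √(L + (-4 - L)*L) = √(L + L*(-4 - L)))
T(0)*(-480) - 43 = √(-1*0*(3 + 0))*(-480) - 43 = √(-1*0*3)*(-480) - 43 = √0*(-480) - 43 = 0*(-480) - 43 = 0 - 43 = -43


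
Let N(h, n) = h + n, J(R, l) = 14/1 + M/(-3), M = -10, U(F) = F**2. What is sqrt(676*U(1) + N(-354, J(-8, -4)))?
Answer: sqrt(3054)/3 ≈ 18.421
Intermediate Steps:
J(R, l) = 52/3 (J(R, l) = 14/1 - 10/(-3) = 14*1 - 10*(-1/3) = 14 + 10/3 = 52/3)
sqrt(676*U(1) + N(-354, J(-8, -4))) = sqrt(676*1**2 + (-354 + 52/3)) = sqrt(676*1 - 1010/3) = sqrt(676 - 1010/3) = sqrt(1018/3) = sqrt(3054)/3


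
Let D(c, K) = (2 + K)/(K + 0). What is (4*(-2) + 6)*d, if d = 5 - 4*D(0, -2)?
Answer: -10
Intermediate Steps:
D(c, K) = (2 + K)/K
d = 5 (d = 5 - 4*(2 - 2)/(-2) = 5 - (-2)*0 = 5 - 4*0 = 5 + 0 = 5)
(4*(-2) + 6)*d = (4*(-2) + 6)*5 = (-8 + 6)*5 = -2*5 = -10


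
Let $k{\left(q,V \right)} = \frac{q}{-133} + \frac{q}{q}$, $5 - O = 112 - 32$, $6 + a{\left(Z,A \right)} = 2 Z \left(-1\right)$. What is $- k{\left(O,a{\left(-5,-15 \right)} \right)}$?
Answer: $- \frac{208}{133} \approx -1.5639$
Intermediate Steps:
$a{\left(Z,A \right)} = -6 - 2 Z$ ($a{\left(Z,A \right)} = -6 + 2 Z \left(-1\right) = -6 - 2 Z$)
$O = -75$ ($O = 5 - \left(112 - 32\right) = 5 - 80 = -75$)
$k{\left(q,V \right)} = 1 - \frac{q}{133}$ ($k{\left(q,V \right)} = q \left(- \frac{1}{133}\right) + 1 = - \frac{q}{133} + 1 = 1 - \frac{q}{133}$)
$- k{\left(O,a{\left(-5,-15 \right)} \right)} = - (1 - - \frac{75}{133}) = - (1 + \frac{75}{133}) = \left(-1\right) \frac{208}{133} = - \frac{208}{133}$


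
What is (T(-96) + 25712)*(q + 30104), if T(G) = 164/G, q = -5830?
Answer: 7489099439/12 ≈ 6.2409e+8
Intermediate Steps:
(T(-96) + 25712)*(q + 30104) = (164/(-96) + 25712)*(-5830 + 30104) = (164*(-1/96) + 25712)*24274 = (-41/24 + 25712)*24274 = (617047/24)*24274 = 7489099439/12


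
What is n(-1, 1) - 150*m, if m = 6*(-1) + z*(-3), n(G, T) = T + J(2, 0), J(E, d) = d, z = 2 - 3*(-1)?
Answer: 3151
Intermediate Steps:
z = 5 (z = 2 + 3 = 5)
n(G, T) = T (n(G, T) = T + 0 = T)
m = -21 (m = 6*(-1) + 5*(-3) = -6 - 15 = -21)
n(-1, 1) - 150*m = 1 - 150*(-21) = 1 + 3150 = 3151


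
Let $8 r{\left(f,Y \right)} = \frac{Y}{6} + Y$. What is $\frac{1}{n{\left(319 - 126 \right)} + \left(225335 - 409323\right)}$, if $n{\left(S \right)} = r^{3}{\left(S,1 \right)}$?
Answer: $- \frac{110592}{20347600553} \approx -5.4351 \cdot 10^{-6}$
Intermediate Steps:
$r{\left(f,Y \right)} = \frac{7 Y}{48}$ ($r{\left(f,Y \right)} = \frac{\frac{Y}{6} + Y}{8} = \frac{\frac{7}{6} Y}{8} = \frac{7 Y}{48}$)
$n{\left(S \right)} = \frac{343}{110592}$ ($n{\left(S \right)} = \left(\frac{7}{48} \cdot 1\right)^{3} = \left(\frac{7}{48}\right)^{3} = \frac{343}{110592}$)
$\frac{1}{n{\left(319 - 126 \right)} + \left(225335 - 409323\right)} = \frac{1}{\frac{343}{110592} + \left(225335 - 409323\right)} = \frac{1}{\frac{343}{110592} - 183988} = \frac{1}{- \frac{20347600553}{110592}} = - \frac{110592}{20347600553}$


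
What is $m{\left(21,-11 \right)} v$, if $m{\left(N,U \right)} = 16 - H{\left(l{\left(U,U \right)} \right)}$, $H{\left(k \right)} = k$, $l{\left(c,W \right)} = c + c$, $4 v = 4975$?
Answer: $\frac{94525}{2} \approx 47263.0$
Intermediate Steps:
$v = \frac{4975}{4}$ ($v = \frac{1}{4} \cdot 4975 = \frac{4975}{4} \approx 1243.8$)
$l{\left(c,W \right)} = 2 c$
$m{\left(N,U \right)} = 16 - 2 U$
$m{\left(21,-11 \right)} v = \left(16 - -22\right) \frac{4975}{4} = \left(16 + 22\right) \frac{4975}{4} = 38 \cdot \frac{4975}{4} = \frac{94525}{2}$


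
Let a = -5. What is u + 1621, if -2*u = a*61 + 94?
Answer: 3453/2 ≈ 1726.5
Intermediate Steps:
u = 211/2 (u = -(-5*61 + 94)/2 = -(-305 + 94)/2 = -½*(-211) = 211/2 ≈ 105.50)
u + 1621 = 211/2 + 1621 = 3453/2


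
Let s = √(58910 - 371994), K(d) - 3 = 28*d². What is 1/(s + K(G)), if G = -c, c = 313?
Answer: 2743135/7524789941309 - 2*I*√78271/7524789941309 ≈ 3.6455e-7 - 7.4359e-11*I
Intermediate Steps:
G = -313 (G = -1*313 = -313)
K(d) = 3 + 28*d²
s = 2*I*√78271 (s = √(-313084) = 2*I*√78271 ≈ 559.54*I)
1/(s + K(G)) = 1/(2*I*√78271 + (3 + 28*(-313)²)) = 1/(2*I*√78271 + (3 + 28*97969)) = 1/(2*I*√78271 + (3 + 2743132)) = 1/(2*I*√78271 + 2743135) = 1/(2743135 + 2*I*√78271)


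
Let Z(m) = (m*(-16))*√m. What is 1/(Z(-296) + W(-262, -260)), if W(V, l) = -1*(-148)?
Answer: 1/44859540 - 16*I*√74/11214885 ≈ 2.2292e-8 - 1.2273e-5*I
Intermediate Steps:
W(V, l) = 148
Z(m) = -16*m^(3/2) (Z(m) = (-16*m)*√m = -16*m^(3/2))
1/(Z(-296) + W(-262, -260)) = 1/(-(-9472)*I*√74 + 148) = 1/(9472*I*√74 + 148) = 1/(148 + 9472*I*√74)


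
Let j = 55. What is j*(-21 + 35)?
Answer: 770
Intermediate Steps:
j*(-21 + 35) = 55*(-21 + 35) = 55*14 = 770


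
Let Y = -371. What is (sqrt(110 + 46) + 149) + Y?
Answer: -222 + 2*sqrt(39) ≈ -209.51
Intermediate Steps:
(sqrt(110 + 46) + 149) + Y = (sqrt(110 + 46) + 149) - 371 = (sqrt(156) + 149) - 371 = (2*sqrt(39) + 149) - 371 = (149 + 2*sqrt(39)) - 371 = -222 + 2*sqrt(39)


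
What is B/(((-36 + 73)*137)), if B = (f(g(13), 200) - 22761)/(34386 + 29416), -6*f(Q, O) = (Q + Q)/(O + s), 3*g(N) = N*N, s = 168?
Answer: -75384601/1071141663456 ≈ -7.0378e-5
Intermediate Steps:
g(N) = N**2/3 (g(N) = (N*N)/3 = N**2/3)
f(Q, O) = -Q/(3*(168 + O)) (f(Q, O) = -(Q + Q)/(6*(O + 168)) = -2*Q/(6*(168 + O)) = -Q/(3*(168 + O)))
B = -75384601/211312224 (B = (-(1/3)*13**2/(504 + 3*200) - 22761)/(34386 + 29416) = (-(1/3)*169/(504 + 600) - 22761)/63802 = (-1*169/3/1104 - 22761)*(1/63802) = (-1*169/3*1/1104 - 22761)*(1/63802) = (-169/3312 - 22761)*(1/63802) = -75384601/3312*1/63802 = -75384601/211312224 ≈ -0.35675)
B/(((-36 + 73)*137)) = -75384601*1/(137*(-36 + 73))/211312224 = -75384601/(211312224*(37*137)) = -75384601/211312224/5069 = -75384601/211312224*1/5069 = -75384601/1071141663456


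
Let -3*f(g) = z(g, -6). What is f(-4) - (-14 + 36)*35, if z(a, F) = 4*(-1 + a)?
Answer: -2290/3 ≈ -763.33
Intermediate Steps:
z(a, F) = -4 + 4*a
f(g) = 4/3 - 4*g/3 (f(g) = -(-4 + 4*g)/3 = 4/3 - 4*g/3)
f(-4) - (-14 + 36)*35 = (4/3 - 4/3*(-4)) - (-14 + 36)*35 = (4/3 + 16/3) - 22*35 = 20/3 - 1*770 = 20/3 - 770 = -2290/3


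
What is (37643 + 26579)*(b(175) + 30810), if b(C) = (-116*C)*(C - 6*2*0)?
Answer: -226169975180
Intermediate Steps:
b(C) = -116*C² (b(C) = (-116*C)*(C - 12*0) = (-116*C)*(C + 0) = (-116*C)*C = -116*C²)
(37643 + 26579)*(b(175) + 30810) = (37643 + 26579)*(-116*175² + 30810) = 64222*(-116*30625 + 30810) = 64222*(-3552500 + 30810) = 64222*(-3521690) = -226169975180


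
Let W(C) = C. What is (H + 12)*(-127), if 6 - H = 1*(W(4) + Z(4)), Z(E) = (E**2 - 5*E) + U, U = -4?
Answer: -2794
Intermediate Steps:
Z(E) = -4 + E**2 - 5*E (Z(E) = (E**2 - 5*E) - 4 = -4 + E**2 - 5*E)
H = 10 (H = 6 - (4 + (-4 + 4**2 - 5*4)) = 6 - (4 + (-4 + 16 - 20)) = 6 - (4 - 8) = 6 - (-4) = 6 - 1*(-4) = 6 + 4 = 10)
(H + 12)*(-127) = (10 + 12)*(-127) = 22*(-127) = -2794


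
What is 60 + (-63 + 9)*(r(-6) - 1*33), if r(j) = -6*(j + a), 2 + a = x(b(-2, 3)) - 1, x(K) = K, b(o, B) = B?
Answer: -102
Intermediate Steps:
a = 0 (a = -2 + (3 - 1) = -2 + 2 = 0)
r(j) = -6*j (r(j) = -6*(j + 0) = -6*j)
60 + (-63 + 9)*(r(-6) - 1*33) = 60 + (-63 + 9)*(-6*(-6) - 1*33) = 60 - 54*(36 - 33) = 60 - 54*3 = 60 - 162 = -102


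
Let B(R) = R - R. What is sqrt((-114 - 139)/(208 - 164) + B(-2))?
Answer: I*sqrt(23)/2 ≈ 2.3979*I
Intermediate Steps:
B(R) = 0
sqrt((-114 - 139)/(208 - 164) + B(-2)) = sqrt((-114 - 139)/(208 - 164) + 0) = sqrt(-253/44 + 0) = sqrt(-253*1/44 + 0) = sqrt(-23/4 + 0) = sqrt(-23/4) = I*sqrt(23)/2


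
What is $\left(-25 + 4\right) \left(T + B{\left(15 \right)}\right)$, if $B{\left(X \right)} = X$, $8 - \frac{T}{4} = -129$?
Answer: $-11823$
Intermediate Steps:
$T = 548$ ($T = 32 - -516 = 32 + 516 = 548$)
$\left(-25 + 4\right) \left(T + B{\left(15 \right)}\right) = \left(-25 + 4\right) \left(548 + 15\right) = \left(-21\right) 563 = -11823$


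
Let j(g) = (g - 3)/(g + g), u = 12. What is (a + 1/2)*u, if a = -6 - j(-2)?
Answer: -81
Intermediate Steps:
j(g) = (-3 + g)/(2*g) (j(g) = (-3 + g)/((2*g)) = (-3 + g)*(1/(2*g)) = (-3 + g)/(2*g))
a = -29/4 (a = -6 - (-3 - 2)/(2*(-2)) = -6 - (-1)*(-5)/(2*2) = -6 - 1*5/4 = -6 - 5/4 = -29/4 ≈ -7.2500)
(a + 1/2)*u = (-29/4 + 1/2)*12 = (-29/4 + ½)*12 = -27/4*12 = -81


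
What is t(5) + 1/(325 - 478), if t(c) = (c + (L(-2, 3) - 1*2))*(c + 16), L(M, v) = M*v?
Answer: -9640/153 ≈ -63.007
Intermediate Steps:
t(c) = (-8 + c)*(16 + c) (t(c) = (c + (-2*3 - 1*2))*(c + 16) = (c + (-6 - 2))*(16 + c) = (c - 8)*(16 + c) = (-8 + c)*(16 + c))
t(5) + 1/(325 - 478) = (-128 + 5² + 8*5) + 1/(325 - 478) = (-128 + 25 + 40) + 1/(-153) = -63 - 1/153 = -9640/153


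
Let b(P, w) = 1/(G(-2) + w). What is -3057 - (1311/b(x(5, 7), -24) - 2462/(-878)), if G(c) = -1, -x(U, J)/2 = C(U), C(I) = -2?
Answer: 13044971/439 ≈ 29715.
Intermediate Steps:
x(U, J) = 4 (x(U, J) = -2*(-2) = 4)
b(P, w) = 1/(-1 + w)
-3057 - (1311/b(x(5, 7), -24) - 2462/(-878)) = -3057 - (1311/(1/(-1 - 24)) - 2462/(-878)) = -3057 - (1311/(1/(-25)) - 2462*(-1/878)) = -3057 - (1311/(-1/25) + 1231/439) = -3057 - (1311*(-25) + 1231/439) = -3057 - (-32775 + 1231/439) = -3057 - 1*(-14386994/439) = -3057 + 14386994/439 = 13044971/439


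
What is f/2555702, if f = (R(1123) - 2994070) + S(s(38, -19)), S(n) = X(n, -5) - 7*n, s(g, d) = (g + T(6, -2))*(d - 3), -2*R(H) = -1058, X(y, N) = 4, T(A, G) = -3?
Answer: -2988147/2555702 ≈ -1.1692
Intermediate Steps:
R(H) = 529 (R(H) = -1/2*(-1058) = 529)
s(g, d) = (-3 + d)*(-3 + g) (s(g, d) = (g - 3)*(d - 3) = (-3 + g)*(-3 + d) = (-3 + d)*(-3 + g))
S(n) = 4 - 7*n
f = -2988147 (f = (529 - 2994070) + (4 - 7*(9 - 3*(-19) - 3*38 - 19*38)) = -2993541 + (4 - 7*(9 + 57 - 114 - 722)) = -2993541 + (4 - 7*(-770)) = -2993541 + (4 + 5390) = -2993541 + 5394 = -2988147)
f/2555702 = -2988147/2555702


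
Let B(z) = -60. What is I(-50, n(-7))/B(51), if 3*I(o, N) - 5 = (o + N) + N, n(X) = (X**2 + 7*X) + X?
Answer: 59/180 ≈ 0.32778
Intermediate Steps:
n(X) = X**2 + 8*X
I(o, N) = 5/3 + o/3 + 2*N/3 (I(o, N) = 5/3 + ((o + N) + N)/3 = 5/3 + ((N + o) + N)/3 = 5/3 + (o + 2*N)/3 = 5/3 + (o/3 + 2*N/3) = 5/3 + o/3 + 2*N/3)
I(-50, n(-7))/B(51) = (5/3 + (1/3)*(-50) + 2*(-7*(8 - 7))/3)/(-60) = (5/3 - 50/3 + 2*(-7*1)/3)*(-1/60) = (5/3 - 50/3 + (2/3)*(-7))*(-1/60) = (5/3 - 50/3 - 14/3)*(-1/60) = -59/3*(-1/60) = 59/180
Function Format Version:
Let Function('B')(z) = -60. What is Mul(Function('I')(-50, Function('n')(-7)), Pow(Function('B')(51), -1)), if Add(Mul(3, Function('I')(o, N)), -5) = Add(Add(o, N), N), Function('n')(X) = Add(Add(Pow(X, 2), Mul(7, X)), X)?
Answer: Rational(59, 180) ≈ 0.32778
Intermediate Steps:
Function('n')(X) = Add(Pow(X, 2), Mul(8, X))
Function('I')(o, N) = Add(Rational(5, 3), Mul(Rational(1, 3), o), Mul(Rational(2, 3), N)) (Function('I')(o, N) = Add(Rational(5, 3), Mul(Rational(1, 3), Add(Add(o, N), N))) = Add(Rational(5, 3), Mul(Rational(1, 3), Add(Add(N, o), N))) = Add(Rational(5, 3), Mul(Rational(1, 3), Add(o, Mul(2, N)))) = Add(Rational(5, 3), Add(Mul(Rational(1, 3), o), Mul(Rational(2, 3), N))) = Add(Rational(5, 3), Mul(Rational(1, 3), o), Mul(Rational(2, 3), N)))
Mul(Function('I')(-50, Function('n')(-7)), Pow(Function('B')(51), -1)) = Mul(Add(Rational(5, 3), Mul(Rational(1, 3), -50), Mul(Rational(2, 3), Mul(-7, Add(8, -7)))), Pow(-60, -1)) = Mul(Add(Rational(5, 3), Rational(-50, 3), Mul(Rational(2, 3), Mul(-7, 1))), Rational(-1, 60)) = Mul(Add(Rational(5, 3), Rational(-50, 3), Mul(Rational(2, 3), -7)), Rational(-1, 60)) = Mul(Add(Rational(5, 3), Rational(-50, 3), Rational(-14, 3)), Rational(-1, 60)) = Mul(Rational(-59, 3), Rational(-1, 60)) = Rational(59, 180)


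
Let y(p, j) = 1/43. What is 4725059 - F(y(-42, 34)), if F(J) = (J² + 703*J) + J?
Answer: 8736603818/1849 ≈ 4.7250e+6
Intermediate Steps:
y(p, j) = 1/43
F(J) = J² + 704*J
4725059 - F(y(-42, 34)) = 4725059 - (704 + 1/43)/43 = 4725059 - 30273/(43*43) = 4725059 - 1*30273/1849 = 4725059 - 30273/1849 = 8736603818/1849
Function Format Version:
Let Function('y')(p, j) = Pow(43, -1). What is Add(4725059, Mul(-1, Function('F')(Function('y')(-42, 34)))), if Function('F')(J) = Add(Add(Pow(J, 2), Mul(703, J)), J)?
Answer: Rational(8736603818, 1849) ≈ 4.7250e+6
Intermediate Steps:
Function('y')(p, j) = Rational(1, 43)
Function('F')(J) = Add(Pow(J, 2), Mul(704, J))
Add(4725059, Mul(-1, Function('F')(Function('y')(-42, 34)))) = Add(4725059, Mul(-1, Mul(Rational(1, 43), Add(704, Rational(1, 43))))) = Add(4725059, Mul(-1, Mul(Rational(1, 43), Rational(30273, 43)))) = Add(4725059, Mul(-1, Rational(30273, 1849))) = Add(4725059, Rational(-30273, 1849)) = Rational(8736603818, 1849)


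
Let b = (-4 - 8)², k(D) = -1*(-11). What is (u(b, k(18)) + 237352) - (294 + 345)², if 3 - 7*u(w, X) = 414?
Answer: -1197194/7 ≈ -1.7103e+5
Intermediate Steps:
k(D) = 11
b = 144 (b = (-12)² = 144)
u(w, X) = -411/7 (u(w, X) = 3/7 - ⅐*414 = 3/7 - 414/7 = -411/7)
(u(b, k(18)) + 237352) - (294 + 345)² = (-411/7 + 237352) - (294 + 345)² = 1661053/7 - 1*639² = 1661053/7 - 1*408321 = 1661053/7 - 408321 = -1197194/7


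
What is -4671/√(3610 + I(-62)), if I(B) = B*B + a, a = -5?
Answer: -1557*√7449/2483 ≈ -54.120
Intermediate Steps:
I(B) = -5 + B² (I(B) = B*B - 5 = B² - 5 = -5 + B²)
-4671/√(3610 + I(-62)) = -4671/√(3610 + (-5 + (-62)²)) = -4671/√(3610 + (-5 + 3844)) = -4671/√(3610 + 3839) = -4671*√7449/7449 = -1557*√7449/2483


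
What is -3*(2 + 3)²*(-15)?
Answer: 1125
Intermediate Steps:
-3*(2 + 3)²*(-15) = -3*5²*(-15) = -3*25*(-15) = -75*(-15) = 1125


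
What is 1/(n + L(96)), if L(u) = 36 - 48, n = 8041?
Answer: 1/8029 ≈ 0.00012455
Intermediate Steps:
L(u) = -12
1/(n + L(96)) = 1/(8041 - 12) = 1/8029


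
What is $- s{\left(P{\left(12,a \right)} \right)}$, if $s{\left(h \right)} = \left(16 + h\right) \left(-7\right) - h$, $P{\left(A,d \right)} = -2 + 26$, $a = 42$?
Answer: $304$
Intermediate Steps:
$P{\left(A,d \right)} = 24$
$s{\left(h \right)} = -112 - 8 h$ ($s{\left(h \right)} = \left(-112 - 7 h\right) - h = -112 - 8 h$)
$- s{\left(P{\left(12,a \right)} \right)} = - (-112 - 192) = \left(-1\right) \left(-304\right) = 304$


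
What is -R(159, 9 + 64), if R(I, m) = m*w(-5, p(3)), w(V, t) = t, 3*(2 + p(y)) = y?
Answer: 73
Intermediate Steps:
p(y) = -2 + y/3
R(I, m) = -m (R(I, m) = m*(-2 + (⅓)*3) = m*(-2 + 1) = m*(-1) = -m)
-R(159, 9 + 64) = -(-1)*(9 + 64) = -(-1)*73 = -1*(-73) = 73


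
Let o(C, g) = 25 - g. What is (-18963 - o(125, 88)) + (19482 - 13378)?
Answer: -12796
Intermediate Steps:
(-18963 - o(125, 88)) + (19482 - 13378) = (-18963 - (25 - 1*88)) + (19482 - 13378) = (-18963 - (25 - 88)) + 6104 = (-18963 - 1*(-63)) + 6104 = (-18963 + 63) + 6104 = -18900 + 6104 = -12796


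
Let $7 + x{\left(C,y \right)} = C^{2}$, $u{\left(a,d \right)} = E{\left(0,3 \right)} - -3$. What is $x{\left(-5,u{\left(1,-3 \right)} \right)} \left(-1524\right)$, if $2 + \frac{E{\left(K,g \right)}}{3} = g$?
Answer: $-27432$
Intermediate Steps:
$E{\left(K,g \right)} = -6 + 3 g$
$u{\left(a,d \right)} = 6$ ($u{\left(a,d \right)} = \left(-6 + 3 \cdot 3\right) - -3 = \left(-6 + 9\right) + 3 = 3 + 3 = 6$)
$x{\left(C,y \right)} = -7 + C^{2}$
$x{\left(-5,u{\left(1,-3 \right)} \right)} \left(-1524\right) = \left(-7 + \left(-5\right)^{2}\right) \left(-1524\right) = \left(-7 + 25\right) \left(-1524\right) = 18 \left(-1524\right) = -27432$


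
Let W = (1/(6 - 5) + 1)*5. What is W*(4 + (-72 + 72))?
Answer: 40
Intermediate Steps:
W = 10 (W = (1/1 + 1)*5 = (1 + 1)*5 = 2*5 = 10)
W*(4 + (-72 + 72)) = 10*(4 + (-72 + 72)) = 10*(4 + 0) = 10*4 = 40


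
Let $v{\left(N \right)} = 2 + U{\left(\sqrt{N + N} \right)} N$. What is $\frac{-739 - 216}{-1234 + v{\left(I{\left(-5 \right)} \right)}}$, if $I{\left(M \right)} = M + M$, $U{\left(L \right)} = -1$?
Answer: $\frac{955}{1222} \approx 0.78151$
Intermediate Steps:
$I{\left(M \right)} = 2 M$
$v{\left(N \right)} = 2 - N$
$\frac{-739 - 216}{-1234 + v{\left(I{\left(-5 \right)} \right)}} = \frac{-739 - 216}{-1234 - \left(-2 + 2 \left(-5\right)\right)} = \frac{1}{-1234 + \left(2 - -10\right)} \left(-955\right) = \frac{1}{-1234 + \left(2 + 10\right)} \left(-955\right) = \frac{1}{-1234 + 12} \left(-955\right) = \frac{1}{-1222} \left(-955\right) = \left(- \frac{1}{1222}\right) \left(-955\right) = \frac{955}{1222}$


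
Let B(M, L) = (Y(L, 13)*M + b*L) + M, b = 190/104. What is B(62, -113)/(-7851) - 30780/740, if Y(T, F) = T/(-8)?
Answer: -52475572/1258777 ≈ -41.688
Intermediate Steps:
Y(T, F) = -T/8 (Y(T, F) = T*(-⅛) = -T/8)
b = 95/52 (b = 190*(1/104) = 95/52 ≈ 1.8269)
B(M, L) = M + 95*L/52 - L*M/8 (B(M, L) = ((-L/8)*M + 95*L/52) + M = (-L*M/8 + 95*L/52) + M = (95*L/52 - L*M/8) + M = M + 95*L/52 - L*M/8)
B(62, -113)/(-7851) - 30780/740 = (62 + (95/52)*(-113) - ⅛*(-113)*62)/(-7851) - 30780/740 = (62 - 10735/52 + 3503/4)*(-1/7851) - 30780*1/740 = (9507/13)*(-1/7851) - 1539/37 = -3169/34021 - 1539/37 = -52475572/1258777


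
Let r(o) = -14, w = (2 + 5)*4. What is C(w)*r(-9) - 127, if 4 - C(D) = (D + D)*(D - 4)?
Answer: 18633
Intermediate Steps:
w = 28 (w = 7*4 = 28)
C(D) = 4 - 2*D*(-4 + D) (C(D) = 4 - (D + D)*(D - 4) = 4 - 2*D*(-4 + D))
C(w)*r(-9) - 127 = (4 - 2*28² + 8*28)*(-14) - 127 = (4 - 2*784 + 224)*(-14) - 127 = (4 - 1568 + 224)*(-14) - 127 = -1340*(-14) - 127 = 18760 - 127 = 18633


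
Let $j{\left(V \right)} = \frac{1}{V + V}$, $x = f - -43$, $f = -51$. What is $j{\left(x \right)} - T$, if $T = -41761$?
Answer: $\frac{668175}{16} \approx 41761.0$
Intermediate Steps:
$x = -8$ ($x = -51 - -43 = -51 + 43 = -8$)
$j{\left(V \right)} = \frac{1}{2 V}$
$j{\left(x \right)} - T = \frac{1}{2 \left(-8\right)} - -41761 = \frac{1}{2} \left(- \frac{1}{8}\right) + 41761 = - \frac{1}{16} + 41761 = \frac{668175}{16}$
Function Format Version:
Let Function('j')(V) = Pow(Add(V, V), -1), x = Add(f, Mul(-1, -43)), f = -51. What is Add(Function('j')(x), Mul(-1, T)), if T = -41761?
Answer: Rational(668175, 16) ≈ 41761.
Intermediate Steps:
x = -8 (x = Add(-51, Mul(-1, -43)) = Add(-51, 43) = -8)
Function('j')(V) = Mul(Rational(1, 2), Pow(V, -1)) (Function('j')(V) = Pow(Mul(2, V), -1) = Mul(Rational(1, 2), Pow(V, -1)))
Add(Function('j')(x), Mul(-1, T)) = Add(Mul(Rational(1, 2), Pow(-8, -1)), Mul(-1, -41761)) = Add(Mul(Rational(1, 2), Rational(-1, 8)), 41761) = Add(Rational(-1, 16), 41761) = Rational(668175, 16)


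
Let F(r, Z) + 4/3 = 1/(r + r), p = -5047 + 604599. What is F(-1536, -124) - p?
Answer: -1841827841/3072 ≈ -5.9955e+5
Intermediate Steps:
p = 599552
F(r, Z) = -4/3 + 1/(2*r) (F(r, Z) = -4/3 + 1/(r + r) = -4/3 + 1/(2*r))
F(-1536, -124) - p = (⅙)*(3 - 8*(-1536))/(-1536) - 1*599552 = (⅙)*(-1/1536)*(3 + 12288) - 599552 = (⅙)*(-1/1536)*12291 - 599552 = -4097/3072 - 599552 = -1841827841/3072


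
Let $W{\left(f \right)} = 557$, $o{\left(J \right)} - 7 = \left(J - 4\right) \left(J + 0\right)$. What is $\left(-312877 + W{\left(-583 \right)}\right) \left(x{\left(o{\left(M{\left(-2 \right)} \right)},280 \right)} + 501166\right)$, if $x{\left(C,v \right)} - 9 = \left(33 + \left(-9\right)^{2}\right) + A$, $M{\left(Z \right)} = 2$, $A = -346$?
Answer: $-156454517760$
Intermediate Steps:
$o{\left(J \right)} = 7 + J \left(-4 + J\right)$ ($o{\left(J \right)} = 7 + \left(J - 4\right) \left(J + 0\right) = 7 + \left(-4 + J\right) J = 7 + J \left(-4 + J\right)$)
$x{\left(C,v \right)} = -223$ ($x{\left(C,v \right)} = 9 - \left(313 - 81\right) = 9 + \left(\left(33 + 81\right) - 346\right) = 9 + \left(114 - 346\right) = 9 - 232 = -223$)
$\left(-312877 + W{\left(-583 \right)}\right) \left(x{\left(o{\left(M{\left(-2 \right)} \right)},280 \right)} + 501166\right) = \left(-312877 + 557\right) \left(-223 + 501166\right) = \left(-312320\right) 500943 = -156454517760$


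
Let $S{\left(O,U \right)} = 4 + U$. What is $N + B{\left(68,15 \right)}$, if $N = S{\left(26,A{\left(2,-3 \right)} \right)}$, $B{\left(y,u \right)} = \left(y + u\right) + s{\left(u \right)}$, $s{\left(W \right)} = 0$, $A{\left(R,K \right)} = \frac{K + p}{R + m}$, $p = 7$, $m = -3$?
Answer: $83$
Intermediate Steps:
$A{\left(R,K \right)} = \frac{7 + K}{-3 + R}$ ($A{\left(R,K \right)} = \frac{K + 7}{R - 3} = \frac{7 + K}{-3 + R}$)
$B{\left(y,u \right)} = u + y$ ($B{\left(y,u \right)} = \left(y + u\right) + 0 = \left(u + y\right) + 0 = u + y$)
$N = 0$ ($N = 4 + \frac{7 - 3}{-3 + 2} = 4 + \frac{1}{-1} \cdot 4 = 4 - 4 = 0$)
$N + B{\left(68,15 \right)} = 0 + \left(15 + 68\right) = 0 + 83 = 83$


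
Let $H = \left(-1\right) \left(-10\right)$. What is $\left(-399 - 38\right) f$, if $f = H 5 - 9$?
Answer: $-17917$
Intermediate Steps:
$H = 10$
$f = 41$ ($f = 10 \cdot 5 - 9 = 50 - 9 = 41$)
$\left(-399 - 38\right) f = \left(-399 - 38\right) 41 = \left(-437\right) 41 = -17917$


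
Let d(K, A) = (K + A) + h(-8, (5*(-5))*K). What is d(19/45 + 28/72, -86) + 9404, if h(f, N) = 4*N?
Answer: 92377/10 ≈ 9237.7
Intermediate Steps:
d(K, A) = A - 99*K (d(K, A) = (K + A) + 4*((5*(-5))*K) = (A + K) + 4*(-25*K) = (A + K) - 100*K = A - 99*K)
d(19/45 + 28/72, -86) + 9404 = (-86 - 99*(19/45 + 28/72)) + 9404 = (-86 - 99*(19*(1/45) + 28*(1/72))) + 9404 = (-86 - 99*(19/45 + 7/18)) + 9404 = (-86 - 99*73/90) + 9404 = (-86 - 803/10) + 9404 = -1663/10 + 9404 = 92377/10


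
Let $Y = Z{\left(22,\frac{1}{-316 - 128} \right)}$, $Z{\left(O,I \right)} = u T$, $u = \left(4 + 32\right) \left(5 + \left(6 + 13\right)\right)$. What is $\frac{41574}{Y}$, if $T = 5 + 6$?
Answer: $\frac{6929}{1584} \approx 4.3744$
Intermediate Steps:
$T = 11$
$u = 864$ ($u = 36 \left(5 + 19\right) = 36 \cdot 24 = 864$)
$Z{\left(O,I \right)} = 9504$ ($Z{\left(O,I \right)} = 864 \cdot 11 = 9504$)
$Y = 9504$
$\frac{41574}{Y} = \frac{41574}{9504} = 41574 \cdot \frac{1}{9504} = \frac{6929}{1584}$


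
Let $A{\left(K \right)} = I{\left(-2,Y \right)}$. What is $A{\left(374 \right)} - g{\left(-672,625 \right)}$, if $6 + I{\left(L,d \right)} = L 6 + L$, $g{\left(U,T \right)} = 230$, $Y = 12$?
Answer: $-250$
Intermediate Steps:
$I{\left(L,d \right)} = -6 + 7 L$ ($I{\left(L,d \right)} = -6 + \left(L 6 + L\right) = -6 + \left(6 L + L\right) = -6 + 7 L$)
$A{\left(K \right)} = -20$ ($A{\left(K \right)} = -6 + 7 \left(-2\right) = -6 - 14 = -20$)
$A{\left(374 \right)} - g{\left(-672,625 \right)} = -20 - 230 = -250$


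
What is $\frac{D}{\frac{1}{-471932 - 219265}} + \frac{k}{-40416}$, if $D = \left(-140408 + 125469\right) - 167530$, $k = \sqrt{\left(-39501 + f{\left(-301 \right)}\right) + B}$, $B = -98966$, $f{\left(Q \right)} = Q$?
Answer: $126122025393 - \frac{7 i \sqrt{177}}{10104} \approx 1.2612 \cdot 10^{11} - 0.009217 i$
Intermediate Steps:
$k = 28 i \sqrt{177}$ ($k = \sqrt{\left(-39501 - 301\right) - 98966} = \sqrt{-39802 - 98966} = \sqrt{-138768} = 28 i \sqrt{177} \approx 372.52 i$)
$D = -182469$ ($D = -14939 - 167530 = -182469$)
$\frac{D}{\frac{1}{-471932 - 219265}} + \frac{k}{-40416} = - \frac{182469}{\frac{1}{-471932 - 219265}} + \frac{28 i \sqrt{177}}{-40416} = - \frac{182469}{\frac{1}{-691197}} + 28 i \sqrt{177} \left(- \frac{1}{40416}\right) = - \frac{182469}{- \frac{1}{691197}} - \frac{7 i \sqrt{177}}{10104} = \left(-182469\right) \left(-691197\right) - \frac{7 i \sqrt{177}}{10104} = 126122025393 - \frac{7 i \sqrt{177}}{10104}$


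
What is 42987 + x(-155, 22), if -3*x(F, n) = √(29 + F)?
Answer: 42987 - I*√14 ≈ 42987.0 - 3.7417*I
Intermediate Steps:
x(F, n) = -√(29 + F)/3
42987 + x(-155, 22) = 42987 - √(29 - 155)/3 = 42987 - I*√14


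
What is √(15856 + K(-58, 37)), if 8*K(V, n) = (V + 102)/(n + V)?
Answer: √27969522/42 ≈ 125.92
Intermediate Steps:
K(V, n) = (102 + V)/(8*(V + n)) (K(V, n) = ((V + 102)/(n + V))/8 = ((102 + V)/(V + n))/8 = (102 + V)/(8*(V + n)))
√(15856 + K(-58, 37)) = √(15856 + (102 - 58)/(8*(-58 + 37))) = √(15856 + (⅛)*44/(-21)) = √(15856 + (⅛)*(-1/21)*44) = √(15856 - 11/42) = √(665941/42) = √27969522/42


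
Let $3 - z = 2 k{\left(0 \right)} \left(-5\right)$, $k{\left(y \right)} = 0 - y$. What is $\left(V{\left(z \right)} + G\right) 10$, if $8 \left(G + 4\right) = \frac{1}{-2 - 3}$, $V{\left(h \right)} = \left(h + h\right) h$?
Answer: $\frac{559}{4} \approx 139.75$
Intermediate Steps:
$k{\left(y \right)} = - y$
$z = 3$ ($z = 3 - 2 \left(\left(-1\right) 0\right) \left(-5\right) = 3 - 2 \cdot 0 \left(-5\right) = 3 - 0 \left(-5\right) = 3 - 0 = 3 + 0 = 3$)
$V{\left(h \right)} = 2 h^{2}$ ($V{\left(h \right)} = 2 h h = 2 h^{2}$)
$G = - \frac{161}{40}$ ($G = -4 + \frac{1}{8 \left(-2 - 3\right)} = -4 + \frac{1}{8 \left(-5\right)} = -4 + \frac{1}{8} \left(- \frac{1}{5}\right) = -4 - \frac{1}{40} = - \frac{161}{40} \approx -4.025$)
$\left(V{\left(z \right)} + G\right) 10 = \left(2 \cdot 3^{2} - \frac{161}{40}\right) 10 = \left(2 \cdot 9 - \frac{161}{40}\right) 10 = \left(18 - \frac{161}{40}\right) 10 = \frac{559}{40} \cdot 10 = \frac{559}{4}$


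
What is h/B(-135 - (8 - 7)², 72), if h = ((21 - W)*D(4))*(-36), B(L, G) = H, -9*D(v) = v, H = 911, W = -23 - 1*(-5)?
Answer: 624/911 ≈ 0.68496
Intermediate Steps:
W = -18 (W = -23 + 5 = -18)
D(v) = -v/9
B(L, G) = 911
h = 624 (h = ((21 - 1*(-18))*(-⅑*4))*(-36) = ((21 + 18)*(-4/9))*(-36) = (39*(-4/9))*(-36) = -52/3*(-36) = 624)
h/B(-135 - (8 - 7)², 72) = 624/911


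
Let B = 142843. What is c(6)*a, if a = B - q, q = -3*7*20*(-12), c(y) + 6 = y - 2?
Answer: -275606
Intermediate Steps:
c(y) = -8 + y (c(y) = -6 + (y - 2) = -6 + (-2 + y) = -8 + y)
q = 5040 (q = -420*(-12) = -3*(-1680) = 5040)
a = 137803 (a = 142843 - 1*5040 = 142843 - 5040 = 137803)
c(6)*a = (-8 + 6)*137803 = -2*137803 = -275606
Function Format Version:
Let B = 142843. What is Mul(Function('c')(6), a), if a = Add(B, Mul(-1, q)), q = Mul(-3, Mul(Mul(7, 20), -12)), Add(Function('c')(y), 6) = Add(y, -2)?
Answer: -275606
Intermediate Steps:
Function('c')(y) = Add(-8, y) (Function('c')(y) = Add(-6, Add(y, -2)) = Add(-6, Add(-2, y)) = Add(-8, y))
q = 5040 (q = Mul(-3, Mul(140, -12)) = Mul(-3, -1680) = 5040)
a = 137803 (a = Add(142843, Mul(-1, 5040)) = Add(142843, -5040) = 137803)
Mul(Function('c')(6), a) = Mul(Add(-8, 6), 137803) = Mul(-2, 137803) = -275606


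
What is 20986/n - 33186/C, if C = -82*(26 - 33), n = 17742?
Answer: -144185012/2545977 ≈ -56.633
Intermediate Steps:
C = 574 (C = -82*(-7) = 574)
20986/n - 33186/C = 20986/17742 - 33186/574 = 20986*(1/17742) - 33186*1/574 = 10493/8871 - 16593/287 = -144185012/2545977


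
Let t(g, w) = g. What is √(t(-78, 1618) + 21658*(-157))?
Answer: 8*I*√53131 ≈ 1844.0*I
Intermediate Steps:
√(t(-78, 1618) + 21658*(-157)) = √(-78 + 21658*(-157)) = √(-78 - 3400306) = √(-3400384) = 8*I*√53131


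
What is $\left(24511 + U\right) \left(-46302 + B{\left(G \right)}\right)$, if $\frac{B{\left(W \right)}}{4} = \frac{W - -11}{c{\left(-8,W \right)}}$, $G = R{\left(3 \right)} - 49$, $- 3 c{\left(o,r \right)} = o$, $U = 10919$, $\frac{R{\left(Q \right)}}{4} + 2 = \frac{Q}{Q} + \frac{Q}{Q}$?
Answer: $-1642499370$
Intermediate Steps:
$R{\left(Q \right)} = 0$ ($R{\left(Q \right)} = -8 + 4 \left(\frac{Q}{Q} + \frac{Q}{Q}\right) = -8 + 4 \left(1 + 1\right) = -8 + 4 \cdot 2 = -8 + 8 = 0$)
$c{\left(o,r \right)} = - \frac{o}{3}$
$G = -49$ ($G = 0 - 49 = -49$)
$B{\left(W \right)} = \frac{33}{2} + \frac{3 W}{2}$ ($B{\left(W \right)} = 4 \frac{W - -11}{\left(- \frac{1}{3}\right) \left(-8\right)} = 4 \frac{W + 11}{\frac{8}{3}} = 4 \left(11 + W\right) \frac{3}{8} = 4 \left(\frac{33}{8} + \frac{3 W}{8}\right) = \frac{33}{2} + \frac{3 W}{2}$)
$\left(24511 + U\right) \left(-46302 + B{\left(G \right)}\right) = \left(24511 + 10919\right) \left(-46302 + \left(\frac{33}{2} + \frac{3}{2} \left(-49\right)\right)\right) = 35430 \left(-46302 + \left(\frac{33}{2} - \frac{147}{2}\right)\right) = 35430 \left(-46302 - 57\right) = 35430 \left(-46359\right) = -1642499370$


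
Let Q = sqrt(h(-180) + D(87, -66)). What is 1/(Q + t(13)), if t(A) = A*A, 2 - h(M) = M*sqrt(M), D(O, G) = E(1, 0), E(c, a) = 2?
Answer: 1/(169 + sqrt(4 + 1080*I*sqrt(5))) ≈ 0.0047689 - 0.00081253*I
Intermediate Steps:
D(O, G) = 2
h(M) = 2 - M**(3/2) (h(M) = 2 - M*sqrt(M) = 2 - M**(3/2))
t(A) = A**2
Q = sqrt(4 + 1080*I*sqrt(5)) (Q = sqrt((2 - (-180)**(3/2)) + 2) = sqrt((2 - (-1080)*I*sqrt(5)) + 2) = sqrt((2 + 1080*I*sqrt(5)) + 2) = sqrt(4 + 1080*I*sqrt(5)) ≈ 34.778 + 34.72*I)
1/(Q + t(13)) = 1/(2*sqrt(1 + 270*I*sqrt(5)) + 13**2) = 1/(2*sqrt(1 + 270*I*sqrt(5)) + 169) = 1/(169 + 2*sqrt(1 + 270*I*sqrt(5)))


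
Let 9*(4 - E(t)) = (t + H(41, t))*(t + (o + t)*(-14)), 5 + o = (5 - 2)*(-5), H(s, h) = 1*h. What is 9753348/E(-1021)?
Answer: 43890066/13837631 ≈ 3.1718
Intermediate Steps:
H(s, h) = h
o = -20 (o = -5 + (5 - 2)*(-5) = -5 + 3*(-5) = -5 - 15 = -20)
E(t) = 4 - 2*t*(280 - 13*t)/9 (E(t) = 4 - (t + t)*(t + (-20 + t)*(-14))/9 = 4 - 2*t*(t + (280 - 14*t))/9 = 4 - 2*t*(280 - 13*t)/9)
9753348/E(-1021) = 9753348/(4 - 560/9*(-1021) + (26/9)*(-1021)²) = 9753348/(4 + 571760/9 + (26/9)*1042441) = 9753348/(4 + 571760/9 + 27103466/9) = 9753348/(27675262/9) = 9753348*(9/27675262) = 43890066/13837631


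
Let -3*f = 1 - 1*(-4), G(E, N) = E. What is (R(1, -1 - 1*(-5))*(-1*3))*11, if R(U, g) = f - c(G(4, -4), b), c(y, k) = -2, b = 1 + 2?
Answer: -11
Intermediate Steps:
f = -5/3 (f = -(1 - 1*(-4))/3 = -(1 + 4)/3 = -⅓*5 = -5/3 ≈ -1.6667)
b = 3
R(U, g) = ⅓ (R(U, g) = -5/3 - 1*(-2) = -5/3 + 2 = ⅓)
(R(1, -1 - 1*(-5))*(-1*3))*11 = ((-1*3)/3)*11 = ((⅓)*(-3))*11 = -1*11 = -11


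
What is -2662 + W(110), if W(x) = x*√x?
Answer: -2662 + 110*√110 ≈ -1508.3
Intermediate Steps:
W(x) = x^(3/2)
-2662 + W(110) = -2662 + 110^(3/2) = -2662 + 110*√110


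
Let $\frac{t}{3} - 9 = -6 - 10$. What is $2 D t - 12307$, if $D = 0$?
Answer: $-12307$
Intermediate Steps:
$t = -21$ ($t = 27 + 3 \left(-6 - 10\right) = 27 + 3 \left(-16\right) = 27 - 48 = -21$)
$2 D t - 12307 = 2 \cdot 0 \left(-21\right) - 12307 = 0 \left(-21\right) - 12307 = 0 - 12307 = -12307$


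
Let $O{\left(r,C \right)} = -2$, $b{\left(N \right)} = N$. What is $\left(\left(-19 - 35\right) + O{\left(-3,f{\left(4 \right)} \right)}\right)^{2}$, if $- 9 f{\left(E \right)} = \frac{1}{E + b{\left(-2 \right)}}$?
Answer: $3136$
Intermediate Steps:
$f{\left(E \right)} = - \frac{1}{9 \left(-2 + E\right)}$ ($f{\left(E \right)} = - \frac{1}{9 \left(E - 2\right)} = - \frac{1}{9 \left(-2 + E\right)}$)
$\left(\left(-19 - 35\right) + O{\left(-3,f{\left(4 \right)} \right)}\right)^{2} = \left(\left(-19 - 35\right) - 2\right)^{2} = \left(-54 - 2\right)^{2} = \left(-56\right)^{2} = 3136$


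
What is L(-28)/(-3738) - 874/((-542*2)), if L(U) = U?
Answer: 117763/144714 ≈ 0.81376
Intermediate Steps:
L(-28)/(-3738) - 874/((-542*2)) = -28/(-3738) - 874/((-542*2)) = -28*(-1/3738) - 874/(-1084) = 2/267 - 874*(-1/1084) = 2/267 + 437/542 = 117763/144714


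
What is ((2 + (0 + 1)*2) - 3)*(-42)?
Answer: -42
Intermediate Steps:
((2 + (0 + 1)*2) - 3)*(-42) = ((2 + 1*2) - 3)*(-42) = ((2 + 2) - 3)*(-42) = (4 - 3)*(-42) = 1*(-42) = -42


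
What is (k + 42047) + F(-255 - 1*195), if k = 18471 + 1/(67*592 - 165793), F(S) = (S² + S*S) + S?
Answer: 58658561771/126129 ≈ 4.6507e+5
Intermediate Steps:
F(S) = S + 2*S² (F(S) = (S² + S²) + S = 2*S² + S = S + 2*S²)
k = 2329728758/126129 (k = 18471 + 1/(39664 - 165793) = 18471 + 1/(-126129) = 18471 - 1/126129 = 2329728758/126129 ≈ 18471.)
(k + 42047) + F(-255 - 1*195) = (2329728758/126129 + 42047) + (-255 - 1*195)*(1 + 2*(-255 - 1*195)) = 7633074821/126129 + (-255 - 195)*(1 + 2*(-255 - 195)) = 7633074821/126129 - 450*(1 + 2*(-450)) = 7633074821/126129 - 450*(1 - 900) = 7633074821/126129 - 450*(-899) = 7633074821/126129 + 404550 = 58658561771/126129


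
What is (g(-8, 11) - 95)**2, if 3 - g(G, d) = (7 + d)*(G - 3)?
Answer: 11236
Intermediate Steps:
g(G, d) = 3 - (-3 + G)*(7 + d) (g(G, d) = 3 - (7 + d)*(G - 3) = 3 - (7 + d)*(-3 + G) = 3 - (-3 + G)*(7 + d))
(g(-8, 11) - 95)**2 = ((24 - 7*(-8) + 3*11 - 1*(-8)*11) - 95)**2 = ((24 + 56 + 33 + 88) - 95)**2 = (201 - 95)**2 = 106**2 = 11236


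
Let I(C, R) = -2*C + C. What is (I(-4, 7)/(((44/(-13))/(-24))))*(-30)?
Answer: -9360/11 ≈ -850.91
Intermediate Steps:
I(C, R) = -C
(I(-4, 7)/(((44/(-13))/(-24))))*(-30) = ((-1*(-4))/(((44/(-13))/(-24))))*(-30) = (4/(((44*(-1/13))*(-1/24))))*(-30) = (4/((-44/13*(-1/24))))*(-30) = (4/(11/78))*(-30) = (4*(78/11))*(-30) = (312/11)*(-30) = -9360/11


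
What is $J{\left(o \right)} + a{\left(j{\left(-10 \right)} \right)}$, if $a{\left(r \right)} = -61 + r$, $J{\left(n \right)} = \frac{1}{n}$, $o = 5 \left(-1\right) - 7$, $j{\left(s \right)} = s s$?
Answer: $\frac{467}{12} \approx 38.917$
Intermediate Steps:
$j{\left(s \right)} = s^{2}$
$o = -12$ ($o = -5 - 7 = -12$)
$J{\left(o \right)} + a{\left(j{\left(-10 \right)} \right)} = \frac{1}{-12} - \left(61 - \left(-10\right)^{2}\right) = - \frac{1}{12} + \left(-61 + 100\right) = - \frac{1}{12} + 39 = \frac{467}{12}$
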